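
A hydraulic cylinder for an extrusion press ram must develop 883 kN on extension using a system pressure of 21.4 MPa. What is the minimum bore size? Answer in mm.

Extension force acts on the full piston face: F = P × (π/4)D².
D = √(4F / (πP)) = √(4 × 883 kN / (π × 21.4 MPa))

D ≈ 229 mm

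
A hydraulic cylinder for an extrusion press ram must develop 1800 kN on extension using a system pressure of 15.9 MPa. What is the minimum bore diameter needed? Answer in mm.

Extension force acts on the full piston face: F = P × (π/4)D².
D = √(4F / (πP)) = √(4 × 1800 kN / (π × 15.9 MPa))

D ≈ 380 mm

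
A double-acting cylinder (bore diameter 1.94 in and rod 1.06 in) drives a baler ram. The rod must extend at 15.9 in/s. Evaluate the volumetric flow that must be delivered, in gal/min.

Q ≈ 12.2 gal/min

Cap-side area A_cap = π/4 × (1.94 in)² = 2.956 in^2
Q = A × v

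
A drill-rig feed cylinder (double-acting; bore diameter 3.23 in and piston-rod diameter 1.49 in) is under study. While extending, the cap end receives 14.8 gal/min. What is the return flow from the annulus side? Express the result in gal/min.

Q_out ≈ 11.7 gal/min

Cap-side area A_cap = π/4 × (3.23 in)² = 8.194 in^2
Rod-side annular area A_ann = π/4 × (3.23² − 1.49²) = 6.450 in^2
Piston speed v = Q_in/A_cap; rod-end outflow Q_out = v × A_ann = Q_in × A_ann/A_cap.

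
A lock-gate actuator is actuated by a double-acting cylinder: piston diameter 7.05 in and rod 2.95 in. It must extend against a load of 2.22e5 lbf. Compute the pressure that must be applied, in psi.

Cap-side area A_cap = π/4 × (7.05 in)² = 39.04 in^2
P = F / A = 2.22e5 lbf / A

P ≈ 5690 psi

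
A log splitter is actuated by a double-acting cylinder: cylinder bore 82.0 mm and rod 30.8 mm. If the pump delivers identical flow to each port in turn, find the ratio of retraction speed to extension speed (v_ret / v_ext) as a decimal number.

Cap-side area A_cap = π/4 × (82.0 mm)² = 5281 mm^2
Rod-side annular area A_ann = π/4 × (82.0² − 30.8²) = 4536 mm^2
For equal Q, v ∝ 1/A, so v_ret/v_ext = A_cap/A_ann.

v_ret/v_ext ≈ 1.16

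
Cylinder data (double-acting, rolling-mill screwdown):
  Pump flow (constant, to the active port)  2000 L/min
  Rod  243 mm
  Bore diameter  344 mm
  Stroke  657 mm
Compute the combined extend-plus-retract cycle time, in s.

Cap-side area A_cap = π/4 × (344 mm)² = 92940 mm^2
Rod-side annular area A_ann = π/4 × (344² − 243²) = 46560 mm^2
t_ext = A_cap·L/Q = 1.832 s
t_ret = A_ann·L/Q = 0.9178 s
t_cycle = t_ext + t_ret

t ≈ 2.75 s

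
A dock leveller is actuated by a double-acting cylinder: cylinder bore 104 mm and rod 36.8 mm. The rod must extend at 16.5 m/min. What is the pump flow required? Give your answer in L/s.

Q ≈ 2.34 L/s

Cap-side area A_cap = π/4 × (104 mm)² = 8495 mm^2
Q = A × v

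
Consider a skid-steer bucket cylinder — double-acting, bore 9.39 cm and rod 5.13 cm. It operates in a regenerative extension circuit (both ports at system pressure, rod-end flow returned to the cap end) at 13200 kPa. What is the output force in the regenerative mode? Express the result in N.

F ≈ 27300 N

With equal pressure on both faces, forces on the annular region cancel; the net push is pressure × rod cross-section.
Rod cross-section A_rod = π/4 × (5.13 cm)² = 20.67 cm^2
F = P × A_rod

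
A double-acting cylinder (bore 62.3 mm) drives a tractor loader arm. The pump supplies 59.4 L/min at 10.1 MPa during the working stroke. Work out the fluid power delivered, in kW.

W ≈ 10.0 kW

Hydraulic power = P × Q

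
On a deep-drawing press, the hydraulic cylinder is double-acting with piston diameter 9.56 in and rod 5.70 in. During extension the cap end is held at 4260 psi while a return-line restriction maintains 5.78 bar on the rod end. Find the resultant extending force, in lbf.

Cap-side area A_cap = π/4 × (9.56 in)² = 71.78 in^2
Rod-side annular area A_ann = π/4 × (9.56² − 5.70²) = 46.26 in^2
Net thrust = P_cap·A_cap − P_rod·A_ann = 3.058e5 lbf − 3878 lbf

F ≈ 3.02e5 lbf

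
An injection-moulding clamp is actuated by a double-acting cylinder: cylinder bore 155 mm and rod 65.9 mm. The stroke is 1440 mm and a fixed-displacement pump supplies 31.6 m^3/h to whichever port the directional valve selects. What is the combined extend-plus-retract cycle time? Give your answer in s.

Cap-side area A_cap = π/4 × (155 mm)² = 18870 mm^2
Rod-side annular area A_ann = π/4 × (155² − 65.9²) = 15460 mm^2
t_ext = A_cap·L/Q = 3.096 s
t_ret = A_ann·L/Q = 2.536 s
t_cycle = t_ext + t_ret

t ≈ 5.63 s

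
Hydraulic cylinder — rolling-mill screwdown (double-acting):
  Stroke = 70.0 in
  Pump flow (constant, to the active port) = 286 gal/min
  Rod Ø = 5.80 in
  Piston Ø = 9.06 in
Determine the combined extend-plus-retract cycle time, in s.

Cap-side area A_cap = π/4 × (9.06 in)² = 64.47 in^2
Rod-side annular area A_ann = π/4 × (9.06² − 5.80²) = 38.05 in^2
t_ext = A_cap·L/Q = 4.098 s
t_ret = A_ann·L/Q = 2.419 s
t_cycle = t_ext + t_ret

t ≈ 6.52 s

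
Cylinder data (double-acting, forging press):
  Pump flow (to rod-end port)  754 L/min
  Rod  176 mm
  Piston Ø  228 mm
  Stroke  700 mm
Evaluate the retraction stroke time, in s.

Rod-side annular area A_ann = π/4 × (228² − 176²) = 16500 mm^2
Swept volume V = A × L; t = V / Q = A·L / Q

t ≈ 0.919 s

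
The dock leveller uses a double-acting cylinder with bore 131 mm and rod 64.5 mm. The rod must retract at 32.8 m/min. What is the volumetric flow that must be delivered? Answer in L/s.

Q ≈ 5.58 L/s

Rod-side annular area A_ann = π/4 × (131² − 64.5²) = 10210 mm^2
Q = A × v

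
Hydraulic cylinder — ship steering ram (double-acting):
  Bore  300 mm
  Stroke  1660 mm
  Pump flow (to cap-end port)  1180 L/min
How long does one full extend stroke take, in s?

Cap-side area A_cap = π/4 × (300 mm)² = 70690 mm^2
Swept volume V = A × L; t = V / Q = A·L / Q

t ≈ 5.97 s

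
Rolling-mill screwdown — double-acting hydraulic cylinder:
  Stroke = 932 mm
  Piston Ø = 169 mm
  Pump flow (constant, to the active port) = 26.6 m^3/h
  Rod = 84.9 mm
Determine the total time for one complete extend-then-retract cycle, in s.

t ≈ 4.94 s

Cap-side area A_cap = π/4 × (169 mm)² = 22430 mm^2
Rod-side annular area A_ann = π/4 × (169² − 84.9²) = 16770 mm^2
t_ext = A_cap·L/Q = 2.829 s
t_ret = A_ann·L/Q = 2.115 s
t_cycle = t_ext + t_ret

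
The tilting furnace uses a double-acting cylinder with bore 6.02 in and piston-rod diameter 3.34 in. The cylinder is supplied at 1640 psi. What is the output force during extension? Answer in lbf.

F ≈ 46700 lbf

Cap-side area A_cap = π/4 × (6.02 in)² = 28.46 in^2
F = P × A_cap = 1640 psi × A_cap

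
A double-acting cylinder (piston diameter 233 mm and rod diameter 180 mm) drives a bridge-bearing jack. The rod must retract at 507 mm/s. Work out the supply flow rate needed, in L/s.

Q ≈ 8.72 L/s

Rod-side annular area A_ann = π/4 × (233² − 180²) = 17190 mm^2
Q = A × v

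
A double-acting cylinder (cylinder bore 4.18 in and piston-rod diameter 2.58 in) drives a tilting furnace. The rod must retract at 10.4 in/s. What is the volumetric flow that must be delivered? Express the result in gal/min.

Rod-side annular area A_ann = π/4 × (4.18² − 2.58²) = 8.495 in^2
Q = A × v

Q ≈ 22.9 gal/min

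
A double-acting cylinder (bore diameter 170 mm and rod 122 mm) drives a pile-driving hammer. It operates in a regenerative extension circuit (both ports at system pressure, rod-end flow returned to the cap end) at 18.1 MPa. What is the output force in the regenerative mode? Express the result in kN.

With equal pressure on both faces, forces on the annular region cancel; the net push is pressure × rod cross-section.
Rod cross-section A_rod = π/4 × (122 mm)² = 11690 mm^2
F = P × A_rod

F ≈ 212 kN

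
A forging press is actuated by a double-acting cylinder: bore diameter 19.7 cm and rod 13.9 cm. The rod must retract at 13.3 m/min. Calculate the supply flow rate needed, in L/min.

Rod-side annular area A_ann = π/4 × (19.7² − 13.9²) = 153.1 cm^2
Q = A × v

Q ≈ 204 L/min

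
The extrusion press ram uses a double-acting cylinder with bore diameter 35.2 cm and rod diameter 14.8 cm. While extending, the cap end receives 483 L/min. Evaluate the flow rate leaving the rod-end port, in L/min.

Cap-side area A_cap = π/4 × (35.2 cm)² = 973.1 cm^2
Rod-side annular area A_ann = π/4 × (35.2² − 14.8²) = 801.1 cm^2
Piston speed v = Q_in/A_cap; rod-end outflow Q_out = v × A_ann = Q_in × A_ann/A_cap.

Q_out ≈ 398 L/min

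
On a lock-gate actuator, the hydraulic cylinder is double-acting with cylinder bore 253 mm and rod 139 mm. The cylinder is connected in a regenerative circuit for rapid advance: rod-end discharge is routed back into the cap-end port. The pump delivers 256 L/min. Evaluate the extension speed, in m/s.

v ≈ 0.281 m/s

In regeneration the rod-end outflow joins the pump flow into the cap end, so the net volume the pump must supply per unit advance equals the rod cross-section area.
Rod cross-section A_rod = π/4 × (139 mm)² = 15170 mm^2
v = Q_pump / A_rod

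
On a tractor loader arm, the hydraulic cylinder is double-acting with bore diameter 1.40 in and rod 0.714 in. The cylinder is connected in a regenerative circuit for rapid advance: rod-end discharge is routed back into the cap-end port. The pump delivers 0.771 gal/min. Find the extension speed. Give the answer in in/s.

v ≈ 7.41 in/s

In regeneration the rod-end outflow joins the pump flow into the cap end, so the net volume the pump must supply per unit advance equals the rod cross-section area.
Rod cross-section A_rod = π/4 × (0.714 in)² = 0.4004 in^2
v = Q_pump / A_rod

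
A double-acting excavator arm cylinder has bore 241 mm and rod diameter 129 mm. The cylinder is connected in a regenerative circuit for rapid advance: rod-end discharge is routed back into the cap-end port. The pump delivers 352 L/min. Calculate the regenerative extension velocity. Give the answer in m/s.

In regeneration the rod-end outflow joins the pump flow into the cap end, so the net volume the pump must supply per unit advance equals the rod cross-section area.
Rod cross-section A_rod = π/4 × (129 mm)² = 13070 mm^2
v = Q_pump / A_rod

v ≈ 0.449 m/s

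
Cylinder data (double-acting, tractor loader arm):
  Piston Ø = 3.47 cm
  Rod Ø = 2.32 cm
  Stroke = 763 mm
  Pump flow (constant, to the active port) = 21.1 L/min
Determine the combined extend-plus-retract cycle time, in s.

t ≈ 3.19 s

Cap-side area A_cap = π/4 × (3.47 cm)² = 9.457 cm^2
Rod-side annular area A_ann = π/4 × (3.47² − 2.32²) = 5.230 cm^2
t_ext = A_cap·L/Q = 2.052 s
t_ret = A_ann·L/Q = 1.135 s
t_cycle = t_ext + t_ret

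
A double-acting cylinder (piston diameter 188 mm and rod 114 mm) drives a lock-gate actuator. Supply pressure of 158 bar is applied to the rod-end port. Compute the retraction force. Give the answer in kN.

Rod-side annular area A_ann = π/4 × (188² − 114²) = 17550 mm^2
On retraction the pressure acts on the annular area (bore minus rod).
F = P × A_ann

F ≈ 277 kN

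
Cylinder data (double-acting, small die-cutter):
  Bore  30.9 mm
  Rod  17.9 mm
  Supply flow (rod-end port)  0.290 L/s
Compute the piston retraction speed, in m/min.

v ≈ 34.9 m/min

Rod-side annular area A_ann = π/4 × (30.9² − 17.9²) = 498.3 mm^2
Flow into the rod-end port fills the annular volume.
v = Q / A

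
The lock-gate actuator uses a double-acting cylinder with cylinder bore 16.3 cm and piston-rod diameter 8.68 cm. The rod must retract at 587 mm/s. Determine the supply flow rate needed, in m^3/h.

Q ≈ 31.6 m^3/h

Rod-side annular area A_ann = π/4 × (16.3² − 8.68²) = 149.5 cm^2
Q = A × v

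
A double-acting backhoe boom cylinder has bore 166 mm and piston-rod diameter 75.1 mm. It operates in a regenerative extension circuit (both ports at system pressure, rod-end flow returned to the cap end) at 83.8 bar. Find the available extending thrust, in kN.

With equal pressure on both faces, forces on the annular region cancel; the net push is pressure × rod cross-section.
Rod cross-section A_rod = π/4 × (75.1 mm)² = 4430 mm^2
F = P × A_rod

F ≈ 37.1 kN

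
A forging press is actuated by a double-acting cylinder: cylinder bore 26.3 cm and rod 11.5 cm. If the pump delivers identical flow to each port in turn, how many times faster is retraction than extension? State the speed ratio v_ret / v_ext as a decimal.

v_ret/v_ext ≈ 1.24

Cap-side area A_cap = π/4 × (26.3 cm)² = 543.3 cm^2
Rod-side annular area A_ann = π/4 × (26.3² − 11.5²) = 439.4 cm^2
For equal Q, v ∝ 1/A, so v_ret/v_ext = A_cap/A_ann.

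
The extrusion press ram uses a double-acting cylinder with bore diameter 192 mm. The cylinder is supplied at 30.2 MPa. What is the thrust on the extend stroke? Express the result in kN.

F ≈ 874 kN

Cap-side area A_cap = π/4 × (192 mm)² = 28950 mm^2
F = P × A_cap = 30.2 MPa × A_cap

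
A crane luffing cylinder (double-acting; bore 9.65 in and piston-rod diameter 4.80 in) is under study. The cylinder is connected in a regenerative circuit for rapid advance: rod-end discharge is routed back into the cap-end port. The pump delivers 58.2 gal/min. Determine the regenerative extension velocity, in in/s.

In regeneration the rod-end outflow joins the pump flow into the cap end, so the net volume the pump must supply per unit advance equals the rod cross-section area.
Rod cross-section A_rod = π/4 × (4.80 in)² = 18.10 in^2
v = Q_pump / A_rod

v ≈ 12.4 in/s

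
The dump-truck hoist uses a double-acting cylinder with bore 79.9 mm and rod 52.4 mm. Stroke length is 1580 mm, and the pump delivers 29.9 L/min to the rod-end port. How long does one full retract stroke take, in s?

t ≈ 9.06 s

Rod-side annular area A_ann = π/4 × (79.9² − 52.4²) = 2857 mm^2
Swept volume V = A × L; t = V / Q = A·L / Q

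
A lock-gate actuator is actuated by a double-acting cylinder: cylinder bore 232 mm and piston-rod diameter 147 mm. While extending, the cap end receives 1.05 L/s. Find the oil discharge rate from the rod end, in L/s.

Cap-side area A_cap = π/4 × (232 mm)² = 42270 mm^2
Rod-side annular area A_ann = π/4 × (232² − 147²) = 25300 mm^2
Piston speed v = Q_in/A_cap; rod-end outflow Q_out = v × A_ann = Q_in × A_ann/A_cap.

Q_out ≈ 0.628 L/s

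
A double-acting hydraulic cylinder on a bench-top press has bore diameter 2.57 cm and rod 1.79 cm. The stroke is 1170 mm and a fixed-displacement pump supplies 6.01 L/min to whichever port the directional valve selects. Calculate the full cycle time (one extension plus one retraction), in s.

t ≈ 9.18 s

Cap-side area A_cap = π/4 × (2.57 cm)² = 5.187 cm^2
Rod-side annular area A_ann = π/4 × (2.57² − 1.79²) = 2.671 cm^2
t_ext = A_cap·L/Q = 6.059 s
t_ret = A_ann·L/Q = 3.120 s
t_cycle = t_ext + t_ret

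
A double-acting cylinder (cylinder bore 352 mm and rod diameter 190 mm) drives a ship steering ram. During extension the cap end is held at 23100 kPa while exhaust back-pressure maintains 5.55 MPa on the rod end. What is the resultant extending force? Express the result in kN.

Cap-side area A_cap = π/4 × (352 mm)² = 97310 mm^2
Rod-side annular area A_ann = π/4 × (352² − 190²) = 68960 mm^2
Net thrust = P_cap·A_cap − P_rod·A_ann = 2248 kN − 382.7 kN

F ≈ 1870 kN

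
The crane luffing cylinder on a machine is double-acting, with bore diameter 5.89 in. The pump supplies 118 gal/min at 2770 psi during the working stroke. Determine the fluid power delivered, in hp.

Hydraulic power = P × Q

W ≈ 191 hp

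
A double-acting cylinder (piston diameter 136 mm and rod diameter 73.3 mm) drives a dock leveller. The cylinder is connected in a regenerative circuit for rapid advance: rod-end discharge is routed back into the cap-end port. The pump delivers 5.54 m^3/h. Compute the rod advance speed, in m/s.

v ≈ 0.365 m/s

In regeneration the rod-end outflow joins the pump flow into the cap end, so the net volume the pump must supply per unit advance equals the rod cross-section area.
Rod cross-section A_rod = π/4 × (73.3 mm)² = 4220 mm^2
v = Q_pump / A_rod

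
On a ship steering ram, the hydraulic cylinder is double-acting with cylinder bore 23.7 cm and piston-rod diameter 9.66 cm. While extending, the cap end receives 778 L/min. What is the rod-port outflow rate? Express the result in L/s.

Q_out ≈ 10.8 L/s

Cap-side area A_cap = π/4 × (23.7 cm)² = 441.2 cm^2
Rod-side annular area A_ann = π/4 × (23.7² − 9.66²) = 367.9 cm^2
Piston speed v = Q_in/A_cap; rod-end outflow Q_out = v × A_ann = Q_in × A_ann/A_cap.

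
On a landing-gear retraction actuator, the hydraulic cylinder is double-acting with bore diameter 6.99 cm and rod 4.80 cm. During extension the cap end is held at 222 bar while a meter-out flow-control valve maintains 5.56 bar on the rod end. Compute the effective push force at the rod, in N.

F ≈ 84100 N

Cap-side area A_cap = π/4 × (6.99 cm)² = 38.37 cm^2
Rod-side annular area A_ann = π/4 × (6.99² − 4.80²) = 20.28 cm^2
Net thrust = P_cap·A_cap − P_rod·A_ann = 85190 N − 1128 N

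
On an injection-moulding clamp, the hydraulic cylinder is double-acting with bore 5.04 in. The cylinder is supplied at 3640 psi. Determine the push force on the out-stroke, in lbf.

F ≈ 72600 lbf

Cap-side area A_cap = π/4 × (5.04 in)² = 19.95 in^2
F = P × A_cap = 3640 psi × A_cap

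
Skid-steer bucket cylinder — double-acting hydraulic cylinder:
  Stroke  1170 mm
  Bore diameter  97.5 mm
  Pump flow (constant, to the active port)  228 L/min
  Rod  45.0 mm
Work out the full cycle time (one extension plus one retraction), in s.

Cap-side area A_cap = π/4 × (97.5 mm)² = 7466 mm^2
Rod-side annular area A_ann = π/4 × (97.5² − 45.0²) = 5876 mm^2
t_ext = A_cap·L/Q = 2.299 s
t_ret = A_ann·L/Q = 1.809 s
t_cycle = t_ext + t_ret

t ≈ 4.11 s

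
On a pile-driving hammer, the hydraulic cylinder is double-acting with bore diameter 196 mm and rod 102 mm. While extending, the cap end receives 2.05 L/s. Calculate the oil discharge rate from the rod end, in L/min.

Cap-side area A_cap = π/4 × (196 mm)² = 30170 mm^2
Rod-side annular area A_ann = π/4 × (196² − 102²) = 22000 mm^2
Piston speed v = Q_in/A_cap; rod-end outflow Q_out = v × A_ann = Q_in × A_ann/A_cap.

Q_out ≈ 89.7 L/min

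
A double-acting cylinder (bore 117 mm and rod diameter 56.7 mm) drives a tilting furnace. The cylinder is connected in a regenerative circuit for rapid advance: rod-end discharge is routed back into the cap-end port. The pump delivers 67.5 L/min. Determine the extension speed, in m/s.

In regeneration the rod-end outflow joins the pump flow into the cap end, so the net volume the pump must supply per unit advance equals the rod cross-section area.
Rod cross-section A_rod = π/4 × (56.7 mm)² = 2525 mm^2
v = Q_pump / A_rod

v ≈ 0.446 m/s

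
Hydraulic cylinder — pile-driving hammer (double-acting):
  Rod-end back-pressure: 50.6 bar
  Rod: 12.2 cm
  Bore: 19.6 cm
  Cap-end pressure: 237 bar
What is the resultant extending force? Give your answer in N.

F ≈ 6.22e5 N

Cap-side area A_cap = π/4 × (19.6 cm)² = 301.7 cm^2
Rod-side annular area A_ann = π/4 × (19.6² − 12.2²) = 184.8 cm^2
Net thrust = P_cap·A_cap − P_rod·A_ann = 7.151e5 N − 93520 N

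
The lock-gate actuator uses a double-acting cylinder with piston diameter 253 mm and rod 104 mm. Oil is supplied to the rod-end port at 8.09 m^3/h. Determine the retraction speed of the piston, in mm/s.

Rod-side annular area A_ann = π/4 × (253² − 104²) = 41780 mm^2
Flow into the rod-end port fills the annular volume.
v = Q / A

v ≈ 53.8 mm/s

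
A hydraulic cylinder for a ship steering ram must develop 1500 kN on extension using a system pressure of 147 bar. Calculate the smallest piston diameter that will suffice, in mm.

D ≈ 360 mm

Extension force acts on the full piston face: F = P × (π/4)D².
D = √(4F / (πP)) = √(4 × 1500 kN / (π × 147 bar))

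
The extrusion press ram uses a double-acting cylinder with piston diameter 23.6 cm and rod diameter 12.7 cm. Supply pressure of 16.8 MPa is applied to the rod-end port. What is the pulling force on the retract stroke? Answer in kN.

F ≈ 522 kN

Rod-side annular area A_ann = π/4 × (23.6² − 12.7²) = 310.8 cm^2
On retraction the pressure acts on the annular area (bore minus rod).
F = P × A_ann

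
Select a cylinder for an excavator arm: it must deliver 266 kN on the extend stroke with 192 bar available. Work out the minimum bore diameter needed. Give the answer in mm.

Extension force acts on the full piston face: F = P × (π/4)D².
D = √(4F / (πP)) = √(4 × 266 kN / (π × 192 bar))

D ≈ 133 mm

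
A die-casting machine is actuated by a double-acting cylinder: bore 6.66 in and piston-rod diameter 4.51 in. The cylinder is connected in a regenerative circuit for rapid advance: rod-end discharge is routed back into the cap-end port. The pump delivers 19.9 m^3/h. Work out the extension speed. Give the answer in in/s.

In regeneration the rod-end outflow joins the pump flow into the cap end, so the net volume the pump must supply per unit advance equals the rod cross-section area.
Rod cross-section A_rod = π/4 × (4.51 in)² = 15.98 in^2
v = Q_pump / A_rod

v ≈ 21.1 in/s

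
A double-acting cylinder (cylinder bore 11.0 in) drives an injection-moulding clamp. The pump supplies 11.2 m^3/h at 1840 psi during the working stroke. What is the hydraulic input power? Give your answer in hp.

W ≈ 52.9 hp

Hydraulic power = P × Q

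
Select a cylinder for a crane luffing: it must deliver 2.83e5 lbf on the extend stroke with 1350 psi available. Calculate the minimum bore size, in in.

Extension force acts on the full piston face: F = P × (π/4)D².
D = √(4F / (πP)) = √(4 × 2.83e5 lbf / (π × 1350 psi))

D ≈ 16.3 in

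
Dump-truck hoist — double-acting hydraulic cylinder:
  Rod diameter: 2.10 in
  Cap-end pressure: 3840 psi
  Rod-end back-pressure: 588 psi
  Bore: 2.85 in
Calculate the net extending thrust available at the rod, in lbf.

F ≈ 22800 lbf

Cap-side area A_cap = π/4 × (2.85 in)² = 6.379 in^2
Rod-side annular area A_ann = π/4 × (2.85² − 2.10²) = 2.916 in^2
Net thrust = P_cap·A_cap − P_rod·A_ann = 24500 lbf − 1714 lbf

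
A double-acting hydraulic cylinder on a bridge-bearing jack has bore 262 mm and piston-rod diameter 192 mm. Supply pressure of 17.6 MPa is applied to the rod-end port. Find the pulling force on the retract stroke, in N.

F ≈ 4.39e5 N

Rod-side annular area A_ann = π/4 × (262² − 192²) = 24960 mm^2
On retraction the pressure acts on the annular area (bore minus rod).
F = P × A_ann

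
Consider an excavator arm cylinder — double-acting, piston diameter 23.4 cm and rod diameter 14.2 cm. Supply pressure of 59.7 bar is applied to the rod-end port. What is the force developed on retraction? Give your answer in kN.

Rod-side annular area A_ann = π/4 × (23.4² − 14.2²) = 271.7 cm^2
On retraction the pressure acts on the annular area (bore minus rod).
F = P × A_ann

F ≈ 162 kN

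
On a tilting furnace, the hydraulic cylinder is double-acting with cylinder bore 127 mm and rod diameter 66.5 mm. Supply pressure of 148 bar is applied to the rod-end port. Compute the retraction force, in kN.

Rod-side annular area A_ann = π/4 × (127² − 66.5²) = 9194 mm^2
On retraction the pressure acts on the annular area (bore minus rod).
F = P × A_ann

F ≈ 136 kN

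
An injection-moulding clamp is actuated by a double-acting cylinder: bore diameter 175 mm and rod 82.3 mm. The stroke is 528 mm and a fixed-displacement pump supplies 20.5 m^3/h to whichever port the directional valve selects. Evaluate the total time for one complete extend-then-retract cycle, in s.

t ≈ 3.97 s

Cap-side area A_cap = π/4 × (175 mm)² = 24050 mm^2
Rod-side annular area A_ann = π/4 × (175² − 82.3²) = 18730 mm^2
t_ext = A_cap·L/Q = 2.230 s
t_ret = A_ann·L/Q = 1.737 s
t_cycle = t_ext + t_ret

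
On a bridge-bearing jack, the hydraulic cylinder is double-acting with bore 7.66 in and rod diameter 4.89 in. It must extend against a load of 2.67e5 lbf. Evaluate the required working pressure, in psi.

Cap-side area A_cap = π/4 × (7.66 in)² = 46.08 in^2
P = F / A = 2.67e5 lbf / A

P ≈ 5790 psi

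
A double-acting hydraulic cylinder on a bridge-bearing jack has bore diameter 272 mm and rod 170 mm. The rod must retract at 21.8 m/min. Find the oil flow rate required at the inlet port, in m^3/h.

Q ≈ 46.3 m^3/h

Rod-side annular area A_ann = π/4 × (272² − 170²) = 35410 mm^2
Q = A × v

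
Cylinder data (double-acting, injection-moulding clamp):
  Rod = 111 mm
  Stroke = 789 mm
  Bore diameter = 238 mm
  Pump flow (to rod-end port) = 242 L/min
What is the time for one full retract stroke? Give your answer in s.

Rod-side annular area A_ann = π/4 × (238² − 111²) = 34810 mm^2
Swept volume V = A × L; t = V / Q = A·L / Q

t ≈ 6.81 s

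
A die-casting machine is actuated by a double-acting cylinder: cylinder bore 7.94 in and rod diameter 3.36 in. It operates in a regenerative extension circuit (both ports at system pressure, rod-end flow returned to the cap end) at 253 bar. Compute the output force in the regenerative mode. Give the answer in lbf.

F ≈ 32500 lbf

With equal pressure on both faces, forces on the annular region cancel; the net push is pressure × rod cross-section.
Rod cross-section A_rod = π/4 × (3.36 in)² = 8.867 in^2
F = P × A_rod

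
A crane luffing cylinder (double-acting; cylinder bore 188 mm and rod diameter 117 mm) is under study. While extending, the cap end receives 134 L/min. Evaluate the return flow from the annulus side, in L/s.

Cap-side area A_cap = π/4 × (188 mm)² = 27760 mm^2
Rod-side annular area A_ann = π/4 × (188² − 117²) = 17010 mm^2
Piston speed v = Q_in/A_cap; rod-end outflow Q_out = v × A_ann = Q_in × A_ann/A_cap.

Q_out ≈ 1.37 L/s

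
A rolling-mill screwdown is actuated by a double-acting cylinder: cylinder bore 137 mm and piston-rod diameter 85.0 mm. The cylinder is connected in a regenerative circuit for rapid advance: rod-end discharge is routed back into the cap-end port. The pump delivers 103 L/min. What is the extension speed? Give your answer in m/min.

v ≈ 18.2 m/min

In regeneration the rod-end outflow joins the pump flow into the cap end, so the net volume the pump must supply per unit advance equals the rod cross-section area.
Rod cross-section A_rod = π/4 × (85.0 mm)² = 5675 mm^2
v = Q_pump / A_rod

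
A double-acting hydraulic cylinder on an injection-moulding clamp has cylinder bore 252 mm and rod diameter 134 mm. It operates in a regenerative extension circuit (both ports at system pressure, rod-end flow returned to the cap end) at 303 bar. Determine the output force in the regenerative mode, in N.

With equal pressure on both faces, forces on the annular region cancel; the net push is pressure × rod cross-section.
Rod cross-section A_rod = π/4 × (134 mm)² = 14100 mm^2
F = P × A_rod

F ≈ 4.27e5 N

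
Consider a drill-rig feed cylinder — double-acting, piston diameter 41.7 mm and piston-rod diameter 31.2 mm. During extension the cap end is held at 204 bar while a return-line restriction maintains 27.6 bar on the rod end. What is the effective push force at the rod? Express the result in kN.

Cap-side area A_cap = π/4 × (41.7 mm)² = 1366 mm^2
Rod-side annular area A_ann = π/4 × (41.7² − 31.2²) = 601.2 mm^2
Net thrust = P_cap·A_cap − P_rod·A_ann = 27.86 kN − 1.659 kN

F ≈ 26.2 kN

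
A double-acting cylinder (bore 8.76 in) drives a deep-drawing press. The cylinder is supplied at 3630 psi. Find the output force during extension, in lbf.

F ≈ 2.19e5 lbf

Cap-side area A_cap = π/4 × (8.76 in)² = 60.27 in^2
F = P × A_cap = 3630 psi × A_cap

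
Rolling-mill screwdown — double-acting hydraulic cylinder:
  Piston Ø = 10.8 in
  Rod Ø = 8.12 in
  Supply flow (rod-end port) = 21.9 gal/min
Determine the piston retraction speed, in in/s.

Rod-side annular area A_ann = π/4 × (10.8² − 8.12²) = 39.82 in^2
Flow into the rod-end port fills the annular volume.
v = Q / A

v ≈ 2.12 in/s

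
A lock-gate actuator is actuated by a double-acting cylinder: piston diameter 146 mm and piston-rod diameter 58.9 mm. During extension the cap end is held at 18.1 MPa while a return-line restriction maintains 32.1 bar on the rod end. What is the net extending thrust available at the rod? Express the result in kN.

F ≈ 258 kN

Cap-side area A_cap = π/4 × (146 mm)² = 16740 mm^2
Rod-side annular area A_ann = π/4 × (146² − 58.9²) = 14020 mm^2
Net thrust = P_cap·A_cap − P_rod·A_ann = 303.0 kN − 44.99 kN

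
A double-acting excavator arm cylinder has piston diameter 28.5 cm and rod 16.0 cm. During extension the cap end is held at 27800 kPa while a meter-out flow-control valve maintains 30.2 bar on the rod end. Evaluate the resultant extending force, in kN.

Cap-side area A_cap = π/4 × (28.5 cm)² = 637.9 cm^2
Rod-side annular area A_ann = π/4 × (28.5² − 16.0²) = 436.9 cm^2
Net thrust = P_cap·A_cap − P_rod·A_ann = 1773 kN − 131.9 kN

F ≈ 1640 kN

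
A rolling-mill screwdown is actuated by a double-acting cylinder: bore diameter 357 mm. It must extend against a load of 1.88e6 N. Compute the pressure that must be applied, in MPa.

Cap-side area A_cap = π/4 × (357 mm)² = 1.001e5 mm^2
P = F / A = 1.88e6 N / A

P ≈ 18.8 MPa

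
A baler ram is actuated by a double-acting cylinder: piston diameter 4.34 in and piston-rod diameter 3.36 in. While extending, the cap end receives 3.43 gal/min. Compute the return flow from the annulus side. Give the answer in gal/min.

Cap-side area A_cap = π/4 × (4.34 in)² = 14.79 in^2
Rod-side annular area A_ann = π/4 × (4.34² − 3.36²) = 5.927 in^2
Piston speed v = Q_in/A_cap; rod-end outflow Q_out = v × A_ann = Q_in × A_ann/A_cap.

Q_out ≈ 1.37 gal/min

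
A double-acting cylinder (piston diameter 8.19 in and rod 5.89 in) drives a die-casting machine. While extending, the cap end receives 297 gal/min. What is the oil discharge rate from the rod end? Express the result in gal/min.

Q_out ≈ 143 gal/min

Cap-side area A_cap = π/4 × (8.19 in)² = 52.68 in^2
Rod-side annular area A_ann = π/4 × (8.19² − 5.89²) = 25.43 in^2
Piston speed v = Q_in/A_cap; rod-end outflow Q_out = v × A_ann = Q_in × A_ann/A_cap.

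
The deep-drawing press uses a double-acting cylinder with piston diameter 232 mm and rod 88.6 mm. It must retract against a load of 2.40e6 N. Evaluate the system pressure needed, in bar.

Rod-side annular area A_ann = π/4 × (232² − 88.6²) = 36110 mm^2
Retraction: pressure acts on the annular area.
P = F / A = 2.40e6 N / A

P ≈ 665 bar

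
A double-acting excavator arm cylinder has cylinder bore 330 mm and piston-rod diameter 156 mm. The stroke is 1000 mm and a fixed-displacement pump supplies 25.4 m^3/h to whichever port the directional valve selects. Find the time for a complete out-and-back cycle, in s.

t ≈ 21.5 s

Cap-side area A_cap = π/4 × (330 mm)² = 85530 mm^2
Rod-side annular area A_ann = π/4 × (330² − 156²) = 66420 mm^2
t_ext = A_cap·L/Q = 12.12 s
t_ret = A_ann·L/Q = 9.413 s
t_cycle = t_ext + t_ret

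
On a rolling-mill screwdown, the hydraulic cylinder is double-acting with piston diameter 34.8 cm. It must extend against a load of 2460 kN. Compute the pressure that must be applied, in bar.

Cap-side area A_cap = π/4 × (34.8 cm)² = 951.1 cm^2
P = F / A = 2460 kN / A

P ≈ 259 bar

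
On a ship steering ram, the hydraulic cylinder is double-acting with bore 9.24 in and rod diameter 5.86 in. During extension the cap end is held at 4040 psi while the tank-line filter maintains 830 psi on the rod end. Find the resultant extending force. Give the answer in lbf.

F ≈ 2.38e5 lbf

Cap-side area A_cap = π/4 × (9.24 in)² = 67.06 in^2
Rod-side annular area A_ann = π/4 × (9.24² − 5.86²) = 40.09 in^2
Net thrust = P_cap·A_cap − P_rod·A_ann = 2.709e5 lbf − 33270 lbf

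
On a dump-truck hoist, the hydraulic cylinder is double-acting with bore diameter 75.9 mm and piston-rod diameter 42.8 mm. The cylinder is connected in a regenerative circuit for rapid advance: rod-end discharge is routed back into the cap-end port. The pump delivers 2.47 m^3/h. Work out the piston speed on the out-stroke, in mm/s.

In regeneration the rod-end outflow joins the pump flow into the cap end, so the net volume the pump must supply per unit advance equals the rod cross-section area.
Rod cross-section A_rod = π/4 × (42.8 mm)² = 1439 mm^2
v = Q_pump / A_rod

v ≈ 477 mm/s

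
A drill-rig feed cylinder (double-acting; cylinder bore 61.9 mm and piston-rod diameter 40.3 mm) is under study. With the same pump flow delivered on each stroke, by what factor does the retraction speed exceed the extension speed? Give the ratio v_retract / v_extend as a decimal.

v_ret/v_ext ≈ 1.74

Cap-side area A_cap = π/4 × (61.9 mm)² = 3009 mm^2
Rod-side annular area A_ann = π/4 × (61.9² − 40.3²) = 1734 mm^2
For equal Q, v ∝ 1/A, so v_ret/v_ext = A_cap/A_ann.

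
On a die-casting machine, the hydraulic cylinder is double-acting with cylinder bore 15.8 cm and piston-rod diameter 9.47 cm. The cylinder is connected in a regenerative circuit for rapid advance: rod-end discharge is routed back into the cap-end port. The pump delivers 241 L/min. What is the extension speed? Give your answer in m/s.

v ≈ 0.570 m/s

In regeneration the rod-end outflow joins the pump flow into the cap end, so the net volume the pump must supply per unit advance equals the rod cross-section area.
Rod cross-section A_rod = π/4 × (9.47 cm)² = 70.44 cm^2
v = Q_pump / A_rod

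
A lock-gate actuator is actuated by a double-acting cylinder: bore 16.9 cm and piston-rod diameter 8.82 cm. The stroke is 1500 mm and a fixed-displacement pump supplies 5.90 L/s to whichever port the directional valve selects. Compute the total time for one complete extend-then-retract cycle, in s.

t ≈ 9.85 s

Cap-side area A_cap = π/4 × (16.9 cm)² = 224.3 cm^2
Rod-side annular area A_ann = π/4 × (16.9² − 8.82²) = 163.2 cm^2
t_ext = A_cap·L/Q = 5.703 s
t_ret = A_ann·L/Q = 4.150 s
t_cycle = t_ext + t_ret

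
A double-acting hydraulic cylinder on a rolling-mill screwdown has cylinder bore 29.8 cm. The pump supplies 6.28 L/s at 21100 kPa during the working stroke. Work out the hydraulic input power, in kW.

Hydraulic power = P × Q

W ≈ 133 kW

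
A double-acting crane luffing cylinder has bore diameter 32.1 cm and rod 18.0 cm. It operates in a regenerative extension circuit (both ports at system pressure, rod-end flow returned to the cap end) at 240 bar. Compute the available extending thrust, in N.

F ≈ 6.11e5 N

With equal pressure on both faces, forces on the annular region cancel; the net push is pressure × rod cross-section.
Rod cross-section A_rod = π/4 × (18.0 cm)² = 254.5 cm^2
F = P × A_rod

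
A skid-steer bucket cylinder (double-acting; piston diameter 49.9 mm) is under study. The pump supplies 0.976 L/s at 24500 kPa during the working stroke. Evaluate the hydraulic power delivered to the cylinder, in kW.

Hydraulic power = P × Q

W ≈ 23.9 kW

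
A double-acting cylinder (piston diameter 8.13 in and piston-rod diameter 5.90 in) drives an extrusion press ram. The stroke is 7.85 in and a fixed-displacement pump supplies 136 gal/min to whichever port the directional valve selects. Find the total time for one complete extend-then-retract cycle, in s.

Cap-side area A_cap = π/4 × (8.13 in)² = 51.91 in^2
Rod-side annular area A_ann = π/4 × (8.13² − 5.90²) = 24.57 in^2
t_ext = A_cap·L/Q = 0.7783 s
t_ret = A_ann·L/Q = 0.3684 s
t_cycle = t_ext + t_ret

t ≈ 1.15 s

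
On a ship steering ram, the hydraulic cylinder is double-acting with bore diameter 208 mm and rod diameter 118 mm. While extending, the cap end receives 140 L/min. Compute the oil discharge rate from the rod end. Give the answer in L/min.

Q_out ≈ 94.9 L/min

Cap-side area A_cap = π/4 × (208 mm)² = 33980 mm^2
Rod-side annular area A_ann = π/4 × (208² − 118²) = 23040 mm^2
Piston speed v = Q_in/A_cap; rod-end outflow Q_out = v × A_ann = Q_in × A_ann/A_cap.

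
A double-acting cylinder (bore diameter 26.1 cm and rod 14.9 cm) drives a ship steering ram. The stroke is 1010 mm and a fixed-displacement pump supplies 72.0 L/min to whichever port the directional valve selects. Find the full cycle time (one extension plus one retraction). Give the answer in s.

t ≈ 75.4 s

Cap-side area A_cap = π/4 × (26.1 cm)² = 535.0 cm^2
Rod-side annular area A_ann = π/4 × (26.1² − 14.9²) = 360.7 cm^2
t_ext = A_cap·L/Q = 45.03 s
t_ret = A_ann·L/Q = 30.36 s
t_cycle = t_ext + t_ret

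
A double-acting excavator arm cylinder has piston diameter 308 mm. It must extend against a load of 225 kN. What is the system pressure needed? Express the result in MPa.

P ≈ 3.02 MPa

Cap-side area A_cap = π/4 × (308 mm)² = 74510 mm^2
P = F / A = 225 kN / A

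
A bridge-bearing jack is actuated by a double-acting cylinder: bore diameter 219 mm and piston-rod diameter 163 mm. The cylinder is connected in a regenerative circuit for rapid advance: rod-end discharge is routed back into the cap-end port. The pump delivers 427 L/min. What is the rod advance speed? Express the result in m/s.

In regeneration the rod-end outflow joins the pump flow into the cap end, so the net volume the pump must supply per unit advance equals the rod cross-section area.
Rod cross-section A_rod = π/4 × (163 mm)² = 20870 mm^2
v = Q_pump / A_rod

v ≈ 0.341 m/s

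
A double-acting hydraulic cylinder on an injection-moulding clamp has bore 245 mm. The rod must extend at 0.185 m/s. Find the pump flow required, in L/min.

Q ≈ 523 L/min

Cap-side area A_cap = π/4 × (245 mm)² = 47140 mm^2
Q = A × v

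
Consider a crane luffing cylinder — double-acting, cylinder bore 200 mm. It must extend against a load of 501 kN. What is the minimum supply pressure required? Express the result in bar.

P ≈ 159 bar

Cap-side area A_cap = π/4 × (200 mm)² = 31420 mm^2
P = F / A = 501 kN / A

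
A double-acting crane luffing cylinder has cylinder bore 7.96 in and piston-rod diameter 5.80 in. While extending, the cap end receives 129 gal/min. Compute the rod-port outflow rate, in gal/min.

Cap-side area A_cap = π/4 × (7.96 in)² = 49.76 in^2
Rod-side annular area A_ann = π/4 × (7.96² − 5.80²) = 23.34 in^2
Piston speed v = Q_in/A_cap; rod-end outflow Q_out = v × A_ann = Q_in × A_ann/A_cap.

Q_out ≈ 60.5 gal/min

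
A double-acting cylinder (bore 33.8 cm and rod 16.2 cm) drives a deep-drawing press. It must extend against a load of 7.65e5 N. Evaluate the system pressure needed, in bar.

Cap-side area A_cap = π/4 × (33.8 cm)² = 897.3 cm^2
P = F / A = 7.65e5 N / A

P ≈ 85.3 bar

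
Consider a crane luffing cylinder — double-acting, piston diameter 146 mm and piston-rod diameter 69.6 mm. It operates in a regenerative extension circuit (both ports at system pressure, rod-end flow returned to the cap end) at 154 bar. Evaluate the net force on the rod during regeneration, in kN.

F ≈ 58.6 kN

With equal pressure on both faces, forces on the annular region cancel; the net push is pressure × rod cross-section.
Rod cross-section A_rod = π/4 × (69.6 mm)² = 3805 mm^2
F = P × A_rod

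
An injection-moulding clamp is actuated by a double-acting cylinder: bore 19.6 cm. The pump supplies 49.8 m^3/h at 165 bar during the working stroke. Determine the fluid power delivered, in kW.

Hydraulic power = P × Q

W ≈ 228 kW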